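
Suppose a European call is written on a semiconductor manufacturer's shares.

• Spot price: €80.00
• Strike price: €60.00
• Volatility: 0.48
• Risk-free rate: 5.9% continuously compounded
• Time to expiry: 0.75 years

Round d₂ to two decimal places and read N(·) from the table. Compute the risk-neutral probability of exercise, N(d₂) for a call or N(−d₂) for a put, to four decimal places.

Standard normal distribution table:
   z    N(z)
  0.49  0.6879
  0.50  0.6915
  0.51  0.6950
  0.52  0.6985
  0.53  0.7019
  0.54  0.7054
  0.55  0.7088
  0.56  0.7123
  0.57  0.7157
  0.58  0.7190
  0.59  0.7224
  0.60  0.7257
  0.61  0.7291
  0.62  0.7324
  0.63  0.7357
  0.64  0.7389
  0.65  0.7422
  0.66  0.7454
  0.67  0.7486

0.7224

T = 0.75;  σ√T = 0.4157
ln(S/K) + (r + σ²/2)T = ln(80/60) + (0.059 + 0.48²/2)·0.75 = 0.2877 + 0.1306 = 0.4183
d₁ = 0.4183 / 0.4157 = 1.0064 → 1.01
d₂ = d₁ − σ√T = 1.0064 − 0.4157 = 0.5907 → 0.59
Pr(exercise) under Q = N(d₂) = 0.7224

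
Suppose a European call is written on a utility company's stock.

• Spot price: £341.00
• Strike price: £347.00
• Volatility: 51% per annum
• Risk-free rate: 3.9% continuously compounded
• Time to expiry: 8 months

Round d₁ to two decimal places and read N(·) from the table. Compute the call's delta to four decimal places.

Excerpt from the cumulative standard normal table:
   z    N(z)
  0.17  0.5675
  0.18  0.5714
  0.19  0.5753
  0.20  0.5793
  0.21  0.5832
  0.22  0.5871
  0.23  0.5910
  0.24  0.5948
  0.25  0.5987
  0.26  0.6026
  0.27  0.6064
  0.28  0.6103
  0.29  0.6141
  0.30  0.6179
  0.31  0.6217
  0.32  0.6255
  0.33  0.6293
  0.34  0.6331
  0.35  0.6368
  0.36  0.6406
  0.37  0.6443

T = 0.6667;  σ√T = 0.4164
d₁ = [ln(341/347) + (0.039 + 0.51²/2)·0.6667] / 0.4164 = [-0.0174 + 0.1127] / 0.4164 = 0.2288 ⇒ 0.23
N(d₁) = N(0.23) = 0.5910
Δ_call = N(d₁) = 0.5910

0.5910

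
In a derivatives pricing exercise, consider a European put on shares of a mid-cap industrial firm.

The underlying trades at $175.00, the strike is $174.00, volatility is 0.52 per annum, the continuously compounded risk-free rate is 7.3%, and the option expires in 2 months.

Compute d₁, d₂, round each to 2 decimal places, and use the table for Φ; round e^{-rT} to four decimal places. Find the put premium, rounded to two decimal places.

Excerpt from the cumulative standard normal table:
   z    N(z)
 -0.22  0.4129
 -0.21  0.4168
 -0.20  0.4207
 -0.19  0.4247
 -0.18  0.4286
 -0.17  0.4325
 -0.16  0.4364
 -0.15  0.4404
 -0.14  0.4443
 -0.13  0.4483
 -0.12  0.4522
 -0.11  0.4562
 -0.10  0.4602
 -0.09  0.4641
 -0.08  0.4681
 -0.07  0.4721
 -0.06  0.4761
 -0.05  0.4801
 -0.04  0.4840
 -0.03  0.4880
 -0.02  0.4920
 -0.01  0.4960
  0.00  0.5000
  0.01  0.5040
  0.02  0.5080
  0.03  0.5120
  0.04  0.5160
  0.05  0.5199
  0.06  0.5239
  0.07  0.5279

$13.00

σ√T = 0.52·√0.1667 = 0.2123
d₁ = [ln(175/174) + (0.073 + ½·0.52²)·0.1667] / (σ√T) = (0.0057 + 0.0347) / 0.2123 = 0.1905 ≈ 0.19
d₂ = 0.1905 − 0.2123 = -0.0218 ≈ -0.02
e^(−rT) = e^(−0.073·0.1667) = 0.9879
N(−d₂) = N(0.02) = 0.5080;  N(−d₁) = N(-0.19) = 0.4247
P = 174·0.9879·0.5080 − 175·0.4247 = 87.3225 − 74.3225 = 13.0000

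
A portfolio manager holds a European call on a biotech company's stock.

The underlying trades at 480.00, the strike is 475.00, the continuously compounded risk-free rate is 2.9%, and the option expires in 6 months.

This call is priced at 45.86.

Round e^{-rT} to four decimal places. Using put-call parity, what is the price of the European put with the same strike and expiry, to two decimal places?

e^(−rT) = e^(−0.029·0.5) = 0.9856
Put-call parity: C − P = S − K·e^(−rT) = 480 − 475·0.9856 = 480 − 468.1600 = 11.8400
P = C − (C − P) = 45.86 − (11.8400) = 34.0200

34.02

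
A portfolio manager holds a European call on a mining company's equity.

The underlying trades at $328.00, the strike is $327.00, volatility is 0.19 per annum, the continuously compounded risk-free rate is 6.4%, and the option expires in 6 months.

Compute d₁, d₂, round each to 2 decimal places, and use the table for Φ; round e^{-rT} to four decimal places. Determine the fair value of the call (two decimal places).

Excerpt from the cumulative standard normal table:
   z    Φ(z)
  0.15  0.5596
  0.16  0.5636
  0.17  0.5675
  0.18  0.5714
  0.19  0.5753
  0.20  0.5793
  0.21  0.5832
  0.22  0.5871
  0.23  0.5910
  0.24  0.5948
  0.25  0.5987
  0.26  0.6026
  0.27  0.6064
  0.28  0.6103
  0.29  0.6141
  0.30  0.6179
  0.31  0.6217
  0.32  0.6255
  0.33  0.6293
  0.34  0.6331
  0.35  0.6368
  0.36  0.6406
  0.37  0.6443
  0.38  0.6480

$24.21

σ√T = 0.19 × 0.7071 = 0.1344
d₁ = [ln(328/327) + (0.064 + 0.19²/2)·0.5] / 0.1344 = [0.0031 + 0.0410] / 0.1344 = 0.3281 → 0.33
d₂ = d₁ − σ√T = 0.3281 − 0.1344 = 0.1937 → 0.19
exp(−rT) = exp(−0.064·0.5) = 0.9685
N(d₁) = N(0.33) = 0.6293;  N(d₂) = N(0.19) = 0.5753
C = 328·0.6293 − 327·0.9685·0.5753 = 206.4104 − 182.1972 = 24.2132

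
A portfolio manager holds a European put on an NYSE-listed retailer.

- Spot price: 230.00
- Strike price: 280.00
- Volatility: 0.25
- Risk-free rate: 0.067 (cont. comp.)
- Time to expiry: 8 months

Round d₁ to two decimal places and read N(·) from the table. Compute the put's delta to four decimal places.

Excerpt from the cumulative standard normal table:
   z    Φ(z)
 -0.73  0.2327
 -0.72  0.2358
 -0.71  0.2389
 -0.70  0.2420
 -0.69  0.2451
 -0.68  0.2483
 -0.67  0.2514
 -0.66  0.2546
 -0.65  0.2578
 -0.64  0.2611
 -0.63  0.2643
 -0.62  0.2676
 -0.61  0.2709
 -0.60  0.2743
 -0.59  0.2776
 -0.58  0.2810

σ√T = 0.25 × 0.8165 = 0.2041
d₁ = [ln(230/280) + (0.067 + 0.25²/2)·0.6667] / 0.2041 = [-0.1967 + 0.0655] / 0.2041 = -0.6428 ≈ -0.64
N(d₁) = N(-0.64) = 0.2611
Δ_put = N(d₁) − 1 = 0.2611 − 1 = -0.7389

-0.7389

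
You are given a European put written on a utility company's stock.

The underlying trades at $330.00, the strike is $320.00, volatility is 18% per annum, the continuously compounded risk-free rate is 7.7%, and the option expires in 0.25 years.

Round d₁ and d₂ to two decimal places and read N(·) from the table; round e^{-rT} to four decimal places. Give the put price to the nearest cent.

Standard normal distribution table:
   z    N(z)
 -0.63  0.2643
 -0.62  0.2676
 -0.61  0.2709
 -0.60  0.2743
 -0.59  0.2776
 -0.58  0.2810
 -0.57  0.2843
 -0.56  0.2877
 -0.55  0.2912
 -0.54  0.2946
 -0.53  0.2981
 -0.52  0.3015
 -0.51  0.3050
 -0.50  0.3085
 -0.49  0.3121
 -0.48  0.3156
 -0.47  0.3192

σ√T = 0.18 × 0.5000 = 0.0900
d₁ = [ln(330/320) + (0.077 + 0.18²/2)·0.25] / 0.0900 = [0.0308 + 0.0233] / 0.0900 = 0.6008 → 0.60
d₂ = d₁ − σ√T = 0.6008 − 0.0900 = 0.5108 → 0.51
e^(−rT) = e^(−0.077·0.25) = 0.9809
N(−d₂) = N(-0.51) = 0.3050;  N(−d₁) = N(-0.60) = 0.2743
P = 320·0.9809·0.3050 − 330·0.2743 = 95.7358 − 90.5190 = 5.2168

$5.22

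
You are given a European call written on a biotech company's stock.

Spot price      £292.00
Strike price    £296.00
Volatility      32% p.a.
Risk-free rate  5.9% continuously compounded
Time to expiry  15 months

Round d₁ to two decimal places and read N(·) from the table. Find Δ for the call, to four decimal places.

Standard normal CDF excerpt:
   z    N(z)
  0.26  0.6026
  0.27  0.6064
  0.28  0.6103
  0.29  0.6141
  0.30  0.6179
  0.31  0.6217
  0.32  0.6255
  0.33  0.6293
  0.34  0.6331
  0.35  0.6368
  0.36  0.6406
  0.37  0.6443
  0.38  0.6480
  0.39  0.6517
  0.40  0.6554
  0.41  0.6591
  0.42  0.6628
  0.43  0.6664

σ√T = 0.32·√1.25 = 0.3578
d₁ = [ln(292/296) + (0.059 + 0.32²/2)·1.25] / 0.3578 = [-0.0136 + 0.1377] / 0.3578 = 0.3470 ⇒ 0.35
N(d₁) = N(0.35) = 0.6368
Δ_call = N(d₁) = 0.6368

0.6368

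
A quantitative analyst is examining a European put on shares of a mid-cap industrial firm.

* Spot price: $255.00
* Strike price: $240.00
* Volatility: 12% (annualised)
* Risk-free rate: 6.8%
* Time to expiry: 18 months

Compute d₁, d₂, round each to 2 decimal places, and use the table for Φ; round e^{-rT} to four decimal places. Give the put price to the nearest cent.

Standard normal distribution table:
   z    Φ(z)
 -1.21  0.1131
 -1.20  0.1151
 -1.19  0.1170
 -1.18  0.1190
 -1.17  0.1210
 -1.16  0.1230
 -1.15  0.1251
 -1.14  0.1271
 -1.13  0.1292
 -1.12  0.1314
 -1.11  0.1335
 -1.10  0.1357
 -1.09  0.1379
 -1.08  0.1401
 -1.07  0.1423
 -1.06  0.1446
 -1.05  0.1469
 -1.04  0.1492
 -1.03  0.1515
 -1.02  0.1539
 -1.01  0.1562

$2.49

T = 1.5;  σ√T = 0.1470
d₁ = [ln(255/240) + (0.068 + 0.12²/2)·1.5] / 0.1470 = [0.0606 + 0.1128] / 0.1470 = 1.1800 ≈ 1.18
d₂ = d₁ − σ√T = 1.1800 − 0.1470 = 1.0330 ≈ 1.03
exp(−rT) = exp(−0.068·1.5) = 0.9030
P = 240·0.9030·N(-1.03) − 255·N(-1.18) = 240·0.9030·0.1515 − 255·0.1190 = 32.8331 − 30.3450 = 2.4881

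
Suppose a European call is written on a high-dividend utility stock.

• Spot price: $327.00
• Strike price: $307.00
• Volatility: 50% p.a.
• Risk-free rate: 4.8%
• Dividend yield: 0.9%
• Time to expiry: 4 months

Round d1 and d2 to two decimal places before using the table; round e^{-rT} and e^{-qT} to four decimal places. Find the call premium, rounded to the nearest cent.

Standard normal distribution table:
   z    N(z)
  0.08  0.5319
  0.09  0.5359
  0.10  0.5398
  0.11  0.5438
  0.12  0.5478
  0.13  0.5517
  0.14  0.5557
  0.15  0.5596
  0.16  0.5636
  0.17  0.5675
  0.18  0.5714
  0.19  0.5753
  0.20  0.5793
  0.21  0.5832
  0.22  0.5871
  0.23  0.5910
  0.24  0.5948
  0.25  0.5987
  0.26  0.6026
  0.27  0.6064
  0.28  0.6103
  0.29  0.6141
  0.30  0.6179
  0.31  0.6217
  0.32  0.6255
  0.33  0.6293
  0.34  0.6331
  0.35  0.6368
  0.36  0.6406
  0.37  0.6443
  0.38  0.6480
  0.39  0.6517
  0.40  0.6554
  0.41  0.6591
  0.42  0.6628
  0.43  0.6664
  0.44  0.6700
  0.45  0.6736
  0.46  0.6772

σ√T = 0.5 × 0.5774 = 0.2887
d₁ = [ln(327/307) + (0.048 − 0.009 + ½·0.5²)·0.3333] / (σ√T) = (0.0631 + 0.0547) / 0.2887 = 0.4080 which rounds to 0.41
d₂ = 0.4080 − 0.2887 = 0.1193 which rounds to 0.12
e^(−qT) = e^(−0.009·0.3333) = 0.9970;  e^(−rT) = e^(−0.048·0.3333) = 0.9841
N(d₁) = N(0.41) = 0.6591;  N(d₂) = N(0.12) = 0.5478
C = 327·0.9970·0.6591 − 307·0.9841·0.5478 = 214.8791 − 165.5006 = 49.3785

$49.38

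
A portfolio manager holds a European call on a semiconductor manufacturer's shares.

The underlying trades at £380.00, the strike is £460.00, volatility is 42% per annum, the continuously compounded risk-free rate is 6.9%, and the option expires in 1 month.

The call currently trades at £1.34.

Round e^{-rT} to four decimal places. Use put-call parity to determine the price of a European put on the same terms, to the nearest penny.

exp(−rT) = exp(−0.069·0.08333) = 0.9943
Put-call parity: C − P = S − K·e^(−rT) = 380 − 460·0.9943 = 380 − 457.3780 = -77.3780
P = C − (C − P) = 1.34 − (-77.3780) = 78.7180

£78.72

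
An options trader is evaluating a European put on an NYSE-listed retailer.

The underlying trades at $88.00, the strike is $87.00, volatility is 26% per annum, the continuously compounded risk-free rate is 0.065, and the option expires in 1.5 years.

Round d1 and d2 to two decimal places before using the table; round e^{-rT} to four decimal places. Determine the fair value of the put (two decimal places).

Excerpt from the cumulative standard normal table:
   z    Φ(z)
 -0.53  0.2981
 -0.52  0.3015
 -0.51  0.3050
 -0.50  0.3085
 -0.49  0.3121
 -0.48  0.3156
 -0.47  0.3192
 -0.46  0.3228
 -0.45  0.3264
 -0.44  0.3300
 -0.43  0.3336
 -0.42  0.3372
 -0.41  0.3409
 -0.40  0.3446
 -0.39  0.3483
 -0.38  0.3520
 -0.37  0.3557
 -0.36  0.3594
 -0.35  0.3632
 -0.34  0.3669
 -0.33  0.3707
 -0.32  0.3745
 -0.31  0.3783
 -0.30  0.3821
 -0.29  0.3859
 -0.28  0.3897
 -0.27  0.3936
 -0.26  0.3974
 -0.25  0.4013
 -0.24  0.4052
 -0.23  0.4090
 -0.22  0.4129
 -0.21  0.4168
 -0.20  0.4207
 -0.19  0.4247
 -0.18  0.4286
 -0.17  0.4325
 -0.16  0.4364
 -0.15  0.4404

$6.68

σ√T = 0.26·√1.5 = 0.3184
ln(S/K) + (r + σ²/2)T = ln(88/87) + (0.065 + 0.26²/2)·1.5 = 0.0114 + 0.1482 = 0.1596
d₁ = 0.1596 / 0.3184 = 0.5013 ⇒ 0.50
d₂ = d₁ − σ√T = 0.5013 − 0.3184 = 0.1829 ⇒ 0.18
exp(−rT) = exp(−0.065·1.5) = 0.9071
N(−d₂) = N(-0.18) = 0.4286;  N(−d₁) = N(-0.50) = 0.3085
P = 87·0.9071·0.4286 − 88·0.3085 = 33.8241 − 27.1480 = 6.6761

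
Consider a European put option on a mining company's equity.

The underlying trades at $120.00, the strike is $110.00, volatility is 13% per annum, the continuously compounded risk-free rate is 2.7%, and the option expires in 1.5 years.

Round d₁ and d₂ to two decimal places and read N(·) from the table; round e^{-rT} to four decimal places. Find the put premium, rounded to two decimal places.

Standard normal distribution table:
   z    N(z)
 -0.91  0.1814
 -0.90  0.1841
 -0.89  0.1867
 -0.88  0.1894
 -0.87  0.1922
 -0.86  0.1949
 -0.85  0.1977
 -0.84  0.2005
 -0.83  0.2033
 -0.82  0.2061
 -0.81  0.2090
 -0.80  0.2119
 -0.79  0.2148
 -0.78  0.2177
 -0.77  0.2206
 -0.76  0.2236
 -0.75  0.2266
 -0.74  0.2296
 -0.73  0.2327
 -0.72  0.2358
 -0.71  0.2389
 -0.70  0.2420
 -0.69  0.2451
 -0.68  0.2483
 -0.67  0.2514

$2.18

σ√T = 0.13·√1.5 = 0.1592
ln(S/K) + (r + σ²/2)T = ln(120/110) + (0.027 + 0.13²/2)·1.5 = 0.0870 + 0.0532 = 0.1402
d₁ = 0.1402 / 0.1592 = 0.8805 → 0.88
d₂ = d₁ − σ√T = 0.8805 − 0.1592 = 0.7213 → 0.72
e^(−rT) = e^(−0.027·1.5) = 0.9603
P = 110·0.9603·N(-0.72) − 120·N(-0.88) = 110·0.9603·0.2358 − 120·0.1894 = 24.9083 − 22.7280 = 2.1803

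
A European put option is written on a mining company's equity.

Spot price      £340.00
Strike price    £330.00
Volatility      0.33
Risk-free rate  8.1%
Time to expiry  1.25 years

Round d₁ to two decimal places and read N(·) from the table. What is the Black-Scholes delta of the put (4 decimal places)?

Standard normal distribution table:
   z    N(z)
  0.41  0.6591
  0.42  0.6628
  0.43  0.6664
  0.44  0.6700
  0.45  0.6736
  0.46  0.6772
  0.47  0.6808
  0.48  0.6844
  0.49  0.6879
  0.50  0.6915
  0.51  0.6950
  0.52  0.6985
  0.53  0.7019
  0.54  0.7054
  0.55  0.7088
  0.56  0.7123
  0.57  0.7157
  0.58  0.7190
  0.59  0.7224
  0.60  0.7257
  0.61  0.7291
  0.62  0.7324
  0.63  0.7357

σ√T = 0.33 × 1.1180 = 0.3690
d₁ = [ln(340/330) + (0.081 + 0.33²/2)·1.25] / 0.3690 = [0.0299 + 0.1693] / 0.3690 = 0.5398 which rounds to 0.54
N(d₁) = N(0.54) = 0.7054
Δ_put = N(d₁) − 1 = 0.7054 − 1 = -0.2946

-0.2946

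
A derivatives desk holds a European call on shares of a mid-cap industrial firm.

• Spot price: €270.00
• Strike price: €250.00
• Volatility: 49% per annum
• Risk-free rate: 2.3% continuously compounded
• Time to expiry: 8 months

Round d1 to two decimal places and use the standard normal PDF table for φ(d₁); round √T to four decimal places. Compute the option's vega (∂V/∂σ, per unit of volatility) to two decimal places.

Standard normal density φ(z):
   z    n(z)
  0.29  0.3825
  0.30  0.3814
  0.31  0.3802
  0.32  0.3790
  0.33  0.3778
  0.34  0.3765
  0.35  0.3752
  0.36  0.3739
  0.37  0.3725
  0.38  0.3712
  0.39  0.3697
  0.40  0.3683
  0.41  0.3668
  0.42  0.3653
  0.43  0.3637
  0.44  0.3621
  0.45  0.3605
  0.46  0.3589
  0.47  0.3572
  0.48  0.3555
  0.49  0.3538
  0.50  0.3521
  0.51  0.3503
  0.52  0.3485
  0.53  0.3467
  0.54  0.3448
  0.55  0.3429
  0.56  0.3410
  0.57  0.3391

σ√T = 0.49·√0.6667 = 0.4001
d₁ = [ln(270/250) + (0.023 + ½·0.49²)·0.6667] / (σ√T) = (0.0770 + 0.0954) / 0.4001 = 0.4307 ⇒ 0.43
√T = √0.6667 = 0.8165
φ(d₁) = φ(0.43) = 0.3637
vega = S·φ(d₁)·√T = 270·0.3637·0.8165 = 80.1795

80.18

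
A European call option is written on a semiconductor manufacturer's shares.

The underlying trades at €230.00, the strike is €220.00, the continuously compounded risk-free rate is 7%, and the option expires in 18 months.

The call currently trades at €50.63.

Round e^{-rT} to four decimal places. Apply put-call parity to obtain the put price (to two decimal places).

€18.70

e^(−rT) = e^(−0.07·1.5) = 0.9003
Put-call parity: C − P = S − K·e^(−rT) = 230 − 220·0.9003 = 230 − 198.0660 = 31.9340
P = C − (C − P) = 50.63 − (31.9340) = 18.6960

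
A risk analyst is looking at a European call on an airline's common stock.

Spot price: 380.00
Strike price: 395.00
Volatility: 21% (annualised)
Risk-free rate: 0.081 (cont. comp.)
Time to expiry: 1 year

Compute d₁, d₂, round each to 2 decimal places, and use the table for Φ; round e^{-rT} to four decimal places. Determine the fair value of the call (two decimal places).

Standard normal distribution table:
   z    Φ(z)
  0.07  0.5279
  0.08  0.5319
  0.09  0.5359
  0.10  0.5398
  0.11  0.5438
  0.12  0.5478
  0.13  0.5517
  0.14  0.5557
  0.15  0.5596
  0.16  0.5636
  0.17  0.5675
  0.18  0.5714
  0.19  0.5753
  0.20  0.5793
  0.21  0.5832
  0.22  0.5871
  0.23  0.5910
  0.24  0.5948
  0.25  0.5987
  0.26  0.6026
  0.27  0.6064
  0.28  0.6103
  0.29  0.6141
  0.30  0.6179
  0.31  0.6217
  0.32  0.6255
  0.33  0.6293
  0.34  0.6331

σ√T = 0.21 × 1.0000 = 0.2100
d₁ = [ln(380/395) + (0.081 + 0.21²/2)·1] / 0.2100 = [-0.0387 + 0.1031] / 0.2100 = 0.3064 → 0.31
d₂ = d₁ − σ√T = 0.3064 − 0.2100 = 0.0964 → 0.10
e^(−rT) = e^(−0.081·1) = 0.9222
N(d₁) = N(0.31) = 0.6217;  N(d₂) = N(0.10) = 0.5398
C = 380·0.6217 − 395·0.9222·0.5398 = 236.2460 − 196.6324 = 39.6136

39.61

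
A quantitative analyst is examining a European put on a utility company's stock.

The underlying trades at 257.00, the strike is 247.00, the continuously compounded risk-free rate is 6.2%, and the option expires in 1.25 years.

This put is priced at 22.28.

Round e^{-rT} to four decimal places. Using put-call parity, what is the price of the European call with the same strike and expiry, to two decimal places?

50.71

exp(−rT) = exp(−0.062·1.25) = 0.9254
Put-call parity: C − P = S − K·e^(−rT) = 257 − 247·0.9254 = 257 − 228.5738 = 28.4262
C = P + (C − P) = 22.28 + (28.4262) = 50.7062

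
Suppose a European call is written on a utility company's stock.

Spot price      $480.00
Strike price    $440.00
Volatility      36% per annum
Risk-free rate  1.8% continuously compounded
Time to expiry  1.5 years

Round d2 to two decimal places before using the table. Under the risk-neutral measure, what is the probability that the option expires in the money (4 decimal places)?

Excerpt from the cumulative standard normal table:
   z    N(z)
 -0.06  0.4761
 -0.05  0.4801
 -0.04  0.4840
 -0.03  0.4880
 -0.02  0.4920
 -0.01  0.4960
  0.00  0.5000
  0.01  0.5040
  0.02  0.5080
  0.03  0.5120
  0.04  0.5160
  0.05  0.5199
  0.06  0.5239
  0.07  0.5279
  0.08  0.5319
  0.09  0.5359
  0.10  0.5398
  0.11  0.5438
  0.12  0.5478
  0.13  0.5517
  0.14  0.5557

σ√T = 0.36 × 1.2247 = 0.4409
d₁ = [ln(480/440) + (0.018 + ½·0.36²)·1.5] / (σ√T) = (0.0870 + 0.1242) / 0.4409 = 0.4790 ⇒ 0.48
d₂ = 0.4790 − 0.4409 = 0.0381 ⇒ 0.04
Pr(exercise) under Q = N(d₂) = 0.5160

0.5160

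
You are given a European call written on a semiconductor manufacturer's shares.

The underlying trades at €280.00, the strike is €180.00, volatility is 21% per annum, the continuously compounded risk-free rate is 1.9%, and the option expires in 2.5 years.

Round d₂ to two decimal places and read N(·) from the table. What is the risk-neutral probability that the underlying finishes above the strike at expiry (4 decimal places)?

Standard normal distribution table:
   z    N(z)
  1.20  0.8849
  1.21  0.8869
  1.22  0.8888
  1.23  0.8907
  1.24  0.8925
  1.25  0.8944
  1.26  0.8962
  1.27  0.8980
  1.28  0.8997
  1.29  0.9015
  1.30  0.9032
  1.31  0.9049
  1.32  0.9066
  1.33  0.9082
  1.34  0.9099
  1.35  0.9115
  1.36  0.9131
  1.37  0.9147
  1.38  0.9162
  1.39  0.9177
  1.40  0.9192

0.9049

T = 2.5;  σ√T = 0.3320
d₁ = [ln(280/180) + (0.019 + 0.21²/2)·2.5] / 0.3320 = [0.4418 + 0.1026] / 0.3320 = 1.6397 ⇒ 1.64
d₂ = d₁ − σ√T = 1.6397 − 0.3320 = 1.3077 ⇒ 1.31
Pr(exercise) under Q = N(d₂) = 0.9049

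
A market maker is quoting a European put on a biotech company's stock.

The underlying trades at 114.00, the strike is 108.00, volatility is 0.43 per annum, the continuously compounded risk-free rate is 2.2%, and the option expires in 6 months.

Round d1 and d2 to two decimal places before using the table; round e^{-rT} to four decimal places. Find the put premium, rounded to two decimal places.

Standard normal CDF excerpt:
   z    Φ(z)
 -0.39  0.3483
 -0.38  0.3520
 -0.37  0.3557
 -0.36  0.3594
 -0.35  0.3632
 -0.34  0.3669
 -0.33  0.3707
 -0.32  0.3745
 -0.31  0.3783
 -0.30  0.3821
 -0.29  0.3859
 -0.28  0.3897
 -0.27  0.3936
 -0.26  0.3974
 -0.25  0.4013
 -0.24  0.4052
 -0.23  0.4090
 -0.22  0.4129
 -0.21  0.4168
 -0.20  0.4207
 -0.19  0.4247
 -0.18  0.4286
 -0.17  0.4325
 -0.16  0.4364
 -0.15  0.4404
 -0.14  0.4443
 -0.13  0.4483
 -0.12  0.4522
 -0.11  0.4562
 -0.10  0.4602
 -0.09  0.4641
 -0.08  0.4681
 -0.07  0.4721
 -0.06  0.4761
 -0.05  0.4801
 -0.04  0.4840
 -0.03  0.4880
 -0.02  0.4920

10.31

σ√T = 0.43 × 0.7071 = 0.3041
ln(S/K) + (r + σ²/2)T = ln(114/108) + (0.022 + 0.43²/2)·0.5 = 0.0541 + 0.0572 = 0.1113
d₁ = 0.1113 / 0.3041 = 0.3660 which rounds to 0.37
d₂ = d₁ − σ√T = 0.3660 − 0.3041 = 0.0620 which rounds to 0.06
e^(−rT) = e^(−0.022·0.5) = 0.9891
P = 108·0.9891·N(-0.06) − 114·N(-0.37) = 108·0.9891·0.4761 − 114·0.3557 = 50.8583 − 40.5498 = 10.3085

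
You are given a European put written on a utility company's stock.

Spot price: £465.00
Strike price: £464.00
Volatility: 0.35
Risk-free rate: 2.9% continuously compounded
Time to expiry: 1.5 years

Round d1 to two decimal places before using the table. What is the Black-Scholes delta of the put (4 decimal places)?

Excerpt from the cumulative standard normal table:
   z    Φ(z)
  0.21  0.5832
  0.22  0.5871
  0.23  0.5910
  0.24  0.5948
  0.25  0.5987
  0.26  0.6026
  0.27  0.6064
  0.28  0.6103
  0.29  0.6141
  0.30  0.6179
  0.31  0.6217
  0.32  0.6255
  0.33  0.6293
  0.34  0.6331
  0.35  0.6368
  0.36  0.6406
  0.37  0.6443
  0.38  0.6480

σ√T = 0.35·√1.5 = 0.4287
d₁ = [ln(465/464) + (0.029 + ½·0.35²)·1.5] / (σ√T) = (0.0022 + 0.1354) / 0.4287 = 0.3208 ⇒ 0.32
N(d₁) = N(0.32) = 0.6255
Δ_put = N(d₁) − 1 = 0.6255 − 1 = -0.3745

-0.3745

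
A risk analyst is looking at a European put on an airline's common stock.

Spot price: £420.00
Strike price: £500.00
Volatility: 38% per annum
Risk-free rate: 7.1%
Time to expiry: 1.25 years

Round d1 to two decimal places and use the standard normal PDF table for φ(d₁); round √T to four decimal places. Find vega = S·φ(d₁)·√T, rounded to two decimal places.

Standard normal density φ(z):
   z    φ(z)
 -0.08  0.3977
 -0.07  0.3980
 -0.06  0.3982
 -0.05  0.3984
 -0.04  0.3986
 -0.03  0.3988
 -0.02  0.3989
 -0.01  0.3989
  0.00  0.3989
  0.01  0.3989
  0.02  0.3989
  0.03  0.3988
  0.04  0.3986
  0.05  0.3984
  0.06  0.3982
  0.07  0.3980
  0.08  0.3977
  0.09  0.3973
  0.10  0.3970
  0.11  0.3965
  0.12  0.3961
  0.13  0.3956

187.31

T = 1.25;  σ√T = 0.4249
d₁ = [ln(420/500) + (0.071 + 0.38²/2)·1.25] / 0.4249 = [-0.1744 + 0.1790] / 0.4249 = 0.0109 → 0.01
√T = √1.25 = 1.1180
φ(d₁) = φ(0.01) = 0.3989
vega = S·φ(d₁)·√T = 420·0.3989·1.1180 = 187.3075
(The call has the same vega.)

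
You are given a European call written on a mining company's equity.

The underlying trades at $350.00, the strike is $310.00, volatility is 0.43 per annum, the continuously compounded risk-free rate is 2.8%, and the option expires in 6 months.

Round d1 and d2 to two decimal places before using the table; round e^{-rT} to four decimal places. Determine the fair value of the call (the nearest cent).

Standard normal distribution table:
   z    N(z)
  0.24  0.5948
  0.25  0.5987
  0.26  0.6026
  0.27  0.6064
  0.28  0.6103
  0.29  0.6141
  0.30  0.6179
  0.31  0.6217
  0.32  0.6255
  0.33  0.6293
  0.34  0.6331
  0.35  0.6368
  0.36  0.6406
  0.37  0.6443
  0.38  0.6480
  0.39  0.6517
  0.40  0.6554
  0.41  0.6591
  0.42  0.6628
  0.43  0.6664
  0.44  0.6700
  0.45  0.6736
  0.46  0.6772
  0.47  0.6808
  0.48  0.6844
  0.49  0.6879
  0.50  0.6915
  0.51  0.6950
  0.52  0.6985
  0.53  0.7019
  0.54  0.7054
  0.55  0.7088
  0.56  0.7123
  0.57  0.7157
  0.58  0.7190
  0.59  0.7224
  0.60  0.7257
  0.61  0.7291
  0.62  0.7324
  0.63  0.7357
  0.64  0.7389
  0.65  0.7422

σ√T = 0.43 × 0.7071 = 0.3041
d₁ = [ln(350/310) + (0.028 + ½·0.43²)·0.5] / (σ√T) = (0.1214 + 0.0602) / 0.3041 = 0.5972 ⇒ 0.60
d₂ = 0.5972 − 0.3041 = 0.2932 ⇒ 0.29
exp(−rT) = exp(−0.028·0.5) = 0.9861
C = 350·N(0.60) − 310·0.9861·N(0.29) = 350·0.7257 − 310·0.9861·0.6141 = 253.9950 − 187.7248 = 66.2702

$66.27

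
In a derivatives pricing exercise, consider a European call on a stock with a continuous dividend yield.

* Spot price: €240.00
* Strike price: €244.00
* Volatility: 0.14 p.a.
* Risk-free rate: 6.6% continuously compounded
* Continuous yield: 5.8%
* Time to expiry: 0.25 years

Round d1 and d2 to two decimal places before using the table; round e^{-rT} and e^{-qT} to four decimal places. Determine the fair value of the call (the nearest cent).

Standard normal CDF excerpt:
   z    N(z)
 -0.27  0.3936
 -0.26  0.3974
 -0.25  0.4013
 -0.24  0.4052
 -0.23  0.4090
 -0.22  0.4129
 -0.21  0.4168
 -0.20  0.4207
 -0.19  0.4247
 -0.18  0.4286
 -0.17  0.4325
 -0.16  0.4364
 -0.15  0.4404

€5.06

σ√T = 0.14 × 0.5000 = 0.0700
d₁ = [ln(240/244) + (0.066 − 0.058 + 0.14²/2)·0.25] / 0.0700 = [-0.0165 + 0.0045] / 0.0700 = -0.1726 ⇒ -0.17
d₂ = d₁ − σ√T = -0.1726 − 0.0700 = -0.2426 ⇒ -0.24
e^(−qT) = e^(−0.058·0.25) = 0.9856;  e^(−rT) = e^(−0.066·0.25) = 0.9836
N(d₁) = N(-0.17) = 0.4325;  N(d₂) = N(-0.24) = 0.4052
C = 240·0.9856·0.4325 − 244·0.9836·0.4052 = 102.3053 − 97.2474 = 5.0579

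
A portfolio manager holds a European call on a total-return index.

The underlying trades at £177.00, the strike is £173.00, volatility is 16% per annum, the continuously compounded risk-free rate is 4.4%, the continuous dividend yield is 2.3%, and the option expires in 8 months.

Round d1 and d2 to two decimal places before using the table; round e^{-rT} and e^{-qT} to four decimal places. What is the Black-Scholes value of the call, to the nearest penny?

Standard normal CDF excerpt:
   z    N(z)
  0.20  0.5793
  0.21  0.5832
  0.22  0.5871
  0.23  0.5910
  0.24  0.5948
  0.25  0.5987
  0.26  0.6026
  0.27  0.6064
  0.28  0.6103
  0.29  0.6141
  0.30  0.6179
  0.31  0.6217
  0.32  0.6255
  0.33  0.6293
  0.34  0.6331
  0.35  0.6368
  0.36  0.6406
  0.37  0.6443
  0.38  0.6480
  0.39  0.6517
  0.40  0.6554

T = 0.6667;  σ√T = 0.1306
d₁ = [ln(177/173) + (0.044 − 0.023 + 0.16²/2)·0.6667] / 0.1306 = [0.0229 + 0.0225] / 0.1306 = 0.3475 → 0.35
d₂ = d₁ − σ√T = 0.3475 − 0.1306 = 0.2168 → 0.22
exp(−qT) = exp(−0.023·0.6667) = 0.9848;  exp(−rT) = exp(−0.044·0.6667) = 0.9711
C = 177·0.9848·N(0.35) − 173·0.9711·N(0.22) = 177·0.9848·0.6368 − 173·0.9711·0.5871 = 111.0004 − 98.6330 = 12.3674

£12.37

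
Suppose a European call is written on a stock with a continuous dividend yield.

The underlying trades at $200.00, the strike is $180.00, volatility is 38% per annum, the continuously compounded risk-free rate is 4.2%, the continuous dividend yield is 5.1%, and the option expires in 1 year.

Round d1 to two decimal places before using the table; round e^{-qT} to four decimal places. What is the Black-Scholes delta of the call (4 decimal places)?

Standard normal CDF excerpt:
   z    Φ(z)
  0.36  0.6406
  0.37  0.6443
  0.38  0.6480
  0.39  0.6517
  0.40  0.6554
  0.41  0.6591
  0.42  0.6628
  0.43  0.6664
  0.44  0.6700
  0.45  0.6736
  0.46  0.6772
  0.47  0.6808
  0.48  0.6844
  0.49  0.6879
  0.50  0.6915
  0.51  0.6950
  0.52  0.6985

σ√T = 0.38·√1 = 0.3800
d₁ = [ln(200/180) + (0.042 − 0.051 + 0.38²/2)·1] / 0.3800 = [0.1054 + 0.0632] / 0.3800 = 0.4436 ≈ 0.44
N(d₁) = N(0.44) = 0.6700
Δ_call = exp(−qT)·N(d₁) = 0.9503·0.6700 = 0.6367

0.6367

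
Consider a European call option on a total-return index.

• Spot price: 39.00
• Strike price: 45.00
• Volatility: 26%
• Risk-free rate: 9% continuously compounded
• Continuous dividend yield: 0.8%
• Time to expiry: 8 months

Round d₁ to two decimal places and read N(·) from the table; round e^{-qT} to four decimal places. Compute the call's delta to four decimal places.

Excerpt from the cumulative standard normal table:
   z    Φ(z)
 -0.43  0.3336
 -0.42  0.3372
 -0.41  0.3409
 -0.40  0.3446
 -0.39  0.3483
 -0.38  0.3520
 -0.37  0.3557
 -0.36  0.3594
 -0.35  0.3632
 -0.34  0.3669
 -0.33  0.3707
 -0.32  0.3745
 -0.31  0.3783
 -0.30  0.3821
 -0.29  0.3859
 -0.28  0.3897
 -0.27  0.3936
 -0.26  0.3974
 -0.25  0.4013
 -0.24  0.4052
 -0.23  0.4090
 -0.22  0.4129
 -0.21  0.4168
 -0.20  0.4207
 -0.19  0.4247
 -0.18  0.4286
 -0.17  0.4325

σ√T = 0.26·√0.6667 = 0.2123
d₁ = [ln(39/45) + (0.09 − 0.008 + ½·0.26²)·0.6667] / (σ√T) = (-0.1431 + 0.0772) / 0.2123 = -0.3104 ≈ -0.31
N(d₁) = N(-0.31) = 0.3783
Δ_call = exp(−qT)·N(d₁) = 0.9947·0.3783 = 0.3763

0.3763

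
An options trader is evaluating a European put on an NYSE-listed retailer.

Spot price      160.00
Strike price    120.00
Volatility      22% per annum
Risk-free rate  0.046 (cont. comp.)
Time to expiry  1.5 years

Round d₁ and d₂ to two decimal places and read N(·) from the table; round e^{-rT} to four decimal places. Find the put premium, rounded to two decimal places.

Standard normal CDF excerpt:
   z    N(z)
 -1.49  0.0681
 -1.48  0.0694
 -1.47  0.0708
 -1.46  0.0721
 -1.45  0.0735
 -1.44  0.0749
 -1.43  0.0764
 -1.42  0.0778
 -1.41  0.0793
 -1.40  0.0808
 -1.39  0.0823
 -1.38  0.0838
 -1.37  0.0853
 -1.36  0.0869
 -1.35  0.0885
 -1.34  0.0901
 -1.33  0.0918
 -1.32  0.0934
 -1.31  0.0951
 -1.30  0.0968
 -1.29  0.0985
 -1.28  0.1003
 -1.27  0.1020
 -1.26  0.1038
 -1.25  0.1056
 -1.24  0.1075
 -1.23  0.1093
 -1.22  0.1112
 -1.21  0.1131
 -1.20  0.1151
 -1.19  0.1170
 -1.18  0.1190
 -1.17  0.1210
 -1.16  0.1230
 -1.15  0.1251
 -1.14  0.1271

σ√T = 0.22 × 1.2247 = 0.2694
d₁ = [ln(160/120) + (0.046 + 0.22²/2)·1.5] / 0.2694 = [0.2877 + 0.1053] / 0.2694 = 1.4585 ≈ 1.46
d₂ = d₁ − σ√T = 1.4585 − 0.2694 = 1.1890 ≈ 1.19
e^(−rT) = e^(−0.046·1.5) = 0.9333
N(−d₂) = N(-1.19) = 0.1170;  N(−d₁) = N(-1.46) = 0.0721
P = 120·0.9333·0.1170 − 160·0.0721 = 13.1035 − 11.5360 = 1.5675

1.57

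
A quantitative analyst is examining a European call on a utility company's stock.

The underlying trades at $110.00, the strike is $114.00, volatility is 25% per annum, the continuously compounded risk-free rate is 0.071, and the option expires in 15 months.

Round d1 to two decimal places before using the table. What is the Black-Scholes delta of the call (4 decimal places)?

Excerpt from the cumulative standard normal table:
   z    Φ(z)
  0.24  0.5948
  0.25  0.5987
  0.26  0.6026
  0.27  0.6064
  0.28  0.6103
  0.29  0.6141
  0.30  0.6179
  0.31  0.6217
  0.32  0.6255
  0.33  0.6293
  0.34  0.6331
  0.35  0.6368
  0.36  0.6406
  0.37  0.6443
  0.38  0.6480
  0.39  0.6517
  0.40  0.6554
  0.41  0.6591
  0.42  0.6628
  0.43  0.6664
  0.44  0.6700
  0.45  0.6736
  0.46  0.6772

0.6293

σ√T = 0.25·√1.25 = 0.2795
d₁ = [ln(110/114) + (0.071 + 0.25²/2)·1.25] / 0.2795 = [-0.0357 + 0.1278] / 0.2795 = 0.3295 which rounds to 0.33
N(d₁) = N(0.33) = 0.6293
Δ_call = N(d₁) = 0.6293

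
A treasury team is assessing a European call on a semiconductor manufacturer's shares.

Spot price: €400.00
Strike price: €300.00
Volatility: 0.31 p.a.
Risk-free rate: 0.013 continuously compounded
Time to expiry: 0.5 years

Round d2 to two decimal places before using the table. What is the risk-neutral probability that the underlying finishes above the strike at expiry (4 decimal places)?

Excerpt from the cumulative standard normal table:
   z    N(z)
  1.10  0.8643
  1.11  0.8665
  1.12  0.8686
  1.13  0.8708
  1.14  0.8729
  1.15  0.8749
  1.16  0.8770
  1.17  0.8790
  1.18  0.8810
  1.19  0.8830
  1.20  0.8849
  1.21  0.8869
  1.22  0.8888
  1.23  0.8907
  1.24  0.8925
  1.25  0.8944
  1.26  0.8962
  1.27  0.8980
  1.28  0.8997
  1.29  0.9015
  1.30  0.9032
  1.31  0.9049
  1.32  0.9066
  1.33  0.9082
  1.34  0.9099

σ√T = 0.31 × 0.7071 = 0.2192
d₁ = [ln(400/300) + (0.013 + 0.31²/2)·0.5] / 0.2192 = [0.2877 + 0.0305] / 0.2192 = 1.4517 ≈ 1.45
d₂ = d₁ − σ√T = 1.4517 − 0.2192 = 1.2325 ≈ 1.23
Risk-neutral Pr[S_T > K] = N(d₂) = N(1.23) = 0.8907

0.8907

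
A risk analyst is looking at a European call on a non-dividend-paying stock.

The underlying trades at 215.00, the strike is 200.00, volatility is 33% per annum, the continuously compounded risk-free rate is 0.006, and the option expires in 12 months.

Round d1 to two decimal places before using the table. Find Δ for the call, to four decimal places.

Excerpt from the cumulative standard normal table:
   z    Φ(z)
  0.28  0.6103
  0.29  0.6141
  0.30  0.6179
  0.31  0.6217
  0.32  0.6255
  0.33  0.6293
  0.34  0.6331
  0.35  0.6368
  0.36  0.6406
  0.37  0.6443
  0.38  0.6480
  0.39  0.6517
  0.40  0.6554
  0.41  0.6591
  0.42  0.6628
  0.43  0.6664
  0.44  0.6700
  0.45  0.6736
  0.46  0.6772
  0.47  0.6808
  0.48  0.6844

0.6554

σ√T = 0.33·√1 = 0.3300
d₁ = [ln(215/200) + (0.006 + 0.33²/2)·1] / 0.3300 = [0.0723 + 0.0605] / 0.3300 = 0.4023 ≈ 0.40
N(d₁) = N(0.40) = 0.6554
Δ_call = N(d₁) = 0.6554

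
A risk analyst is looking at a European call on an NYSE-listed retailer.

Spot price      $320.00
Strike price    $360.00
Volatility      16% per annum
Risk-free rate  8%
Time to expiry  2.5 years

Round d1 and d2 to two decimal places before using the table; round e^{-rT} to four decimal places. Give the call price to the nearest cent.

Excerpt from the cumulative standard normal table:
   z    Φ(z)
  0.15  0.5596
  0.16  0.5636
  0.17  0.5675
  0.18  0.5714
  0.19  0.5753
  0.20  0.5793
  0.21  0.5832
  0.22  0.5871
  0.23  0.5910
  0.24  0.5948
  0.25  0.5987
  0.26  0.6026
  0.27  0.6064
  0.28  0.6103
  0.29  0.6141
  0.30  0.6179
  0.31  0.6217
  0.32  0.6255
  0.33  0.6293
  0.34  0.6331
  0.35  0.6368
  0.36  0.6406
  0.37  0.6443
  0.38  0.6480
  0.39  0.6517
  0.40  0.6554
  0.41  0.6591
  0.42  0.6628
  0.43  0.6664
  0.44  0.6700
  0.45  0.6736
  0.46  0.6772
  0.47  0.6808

T = 2.5;  σ√T = 0.2530
ln(S/K) + (r + σ²/2)T = ln(320/360) + (0.08 + 0.16²/2)·2.5 = -0.1178 + 0.2320 = 0.1142
d₁ = 0.1142 / 0.2530 = 0.4515 ⇒ 0.45
d₂ = d₁ − σ√T = 0.4515 − 0.2530 = 0.1985 ⇒ 0.20
e^(−rT) = e^(−0.08·2.5) = 0.8187
N(d₁) = N(0.45) = 0.6736;  N(d₂) = N(0.20) = 0.5793
C = 320·0.6736 − 360·0.8187·0.5793 = 215.5520 − 170.7382 = 44.8138

$44.81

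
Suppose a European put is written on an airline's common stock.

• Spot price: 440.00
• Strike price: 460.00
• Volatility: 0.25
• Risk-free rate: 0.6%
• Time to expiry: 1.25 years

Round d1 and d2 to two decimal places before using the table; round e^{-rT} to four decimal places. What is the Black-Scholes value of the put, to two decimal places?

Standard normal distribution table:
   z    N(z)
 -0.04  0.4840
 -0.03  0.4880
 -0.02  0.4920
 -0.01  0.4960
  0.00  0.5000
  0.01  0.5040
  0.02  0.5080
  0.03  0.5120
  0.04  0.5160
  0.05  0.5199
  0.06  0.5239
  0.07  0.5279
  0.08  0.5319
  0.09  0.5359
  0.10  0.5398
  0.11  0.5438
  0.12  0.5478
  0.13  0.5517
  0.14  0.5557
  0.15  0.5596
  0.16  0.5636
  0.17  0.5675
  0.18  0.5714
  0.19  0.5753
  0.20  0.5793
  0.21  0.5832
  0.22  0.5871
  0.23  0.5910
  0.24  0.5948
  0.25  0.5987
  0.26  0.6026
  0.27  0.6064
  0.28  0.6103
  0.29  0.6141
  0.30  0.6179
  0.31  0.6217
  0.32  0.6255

σ√T = 0.25·√1.25 = 0.2795
d₁ = [ln(440/460) + (0.006 + ½·0.25²)·1.25] / (σ√T) = (-0.0445 + 0.0466) / 0.2795 = 0.0076 → 0.01
d₂ = 0.0076 − 0.2795 = -0.2720 → -0.27
exp(−rT) = exp(−0.006·1.25) = 0.9925
N(−d₂) = N(0.27) = 0.6064;  N(−d₁) = N(-0.01) = 0.4960
P = 460·0.9925·0.6064 − 440·0.4960 = 276.8519 − 218.2400 = 58.6119

58.61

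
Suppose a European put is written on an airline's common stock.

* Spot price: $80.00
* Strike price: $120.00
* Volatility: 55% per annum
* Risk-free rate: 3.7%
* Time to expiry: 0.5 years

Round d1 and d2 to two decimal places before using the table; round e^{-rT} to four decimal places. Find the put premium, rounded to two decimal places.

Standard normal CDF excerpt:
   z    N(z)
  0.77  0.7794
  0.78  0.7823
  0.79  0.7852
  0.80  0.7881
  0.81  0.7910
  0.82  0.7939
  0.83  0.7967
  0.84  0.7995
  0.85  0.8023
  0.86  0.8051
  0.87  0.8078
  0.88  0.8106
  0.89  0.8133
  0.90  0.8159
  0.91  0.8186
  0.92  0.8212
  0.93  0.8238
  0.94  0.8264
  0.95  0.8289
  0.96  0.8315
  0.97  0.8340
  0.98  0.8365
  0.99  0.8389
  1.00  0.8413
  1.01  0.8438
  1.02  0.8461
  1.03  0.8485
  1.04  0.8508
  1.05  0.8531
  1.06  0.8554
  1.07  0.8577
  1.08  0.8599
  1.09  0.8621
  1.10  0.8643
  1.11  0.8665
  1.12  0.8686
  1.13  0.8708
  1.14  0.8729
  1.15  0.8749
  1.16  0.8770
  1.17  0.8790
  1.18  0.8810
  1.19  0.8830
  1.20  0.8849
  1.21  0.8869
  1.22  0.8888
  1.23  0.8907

T = 0.5;  σ√T = 0.3889
d₁ = [ln(80/120) + (0.037 + ½·0.55²)·0.5] / (σ√T) = (-0.4055 + 0.0941) / 0.3889 = -0.8005 ⇒ -0.80
d₂ = -0.8005 − 0.3889 = -1.1895 ⇒ -1.19
exp(−rT) = exp(−0.037·0.5) = 0.9817
P = 120·0.9817·N(1.19) − 80·N(0.80) = 120·0.9817·0.8830 − 80·0.7881 = 104.0209 − 63.0480 = 40.9729

$40.97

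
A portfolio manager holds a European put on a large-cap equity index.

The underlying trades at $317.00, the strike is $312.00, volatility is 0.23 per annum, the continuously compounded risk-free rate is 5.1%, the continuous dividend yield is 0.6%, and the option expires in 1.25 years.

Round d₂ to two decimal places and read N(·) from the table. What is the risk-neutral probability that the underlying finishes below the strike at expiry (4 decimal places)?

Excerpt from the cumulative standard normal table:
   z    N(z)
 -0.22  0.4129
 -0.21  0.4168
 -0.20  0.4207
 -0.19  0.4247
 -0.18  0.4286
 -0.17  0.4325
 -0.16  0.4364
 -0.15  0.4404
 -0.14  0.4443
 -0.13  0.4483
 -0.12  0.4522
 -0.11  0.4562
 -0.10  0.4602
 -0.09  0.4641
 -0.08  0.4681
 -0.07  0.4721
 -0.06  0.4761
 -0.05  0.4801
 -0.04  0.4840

σ√T = 0.23·√1.25 = 0.2571
d₁ = [ln(317/312) + (0.051 − 0.006 + 0.23²/2)·1.25] / 0.2571 = [0.0159 + 0.0893] / 0.2571 = 0.4091 → 0.41
d₂ = d₁ − σ√T = 0.4091 − 0.2571 = 0.1520 → 0.15
Pr(exercise) under Q = N(−d₂) = N(-0.15) = 0.4404

0.4404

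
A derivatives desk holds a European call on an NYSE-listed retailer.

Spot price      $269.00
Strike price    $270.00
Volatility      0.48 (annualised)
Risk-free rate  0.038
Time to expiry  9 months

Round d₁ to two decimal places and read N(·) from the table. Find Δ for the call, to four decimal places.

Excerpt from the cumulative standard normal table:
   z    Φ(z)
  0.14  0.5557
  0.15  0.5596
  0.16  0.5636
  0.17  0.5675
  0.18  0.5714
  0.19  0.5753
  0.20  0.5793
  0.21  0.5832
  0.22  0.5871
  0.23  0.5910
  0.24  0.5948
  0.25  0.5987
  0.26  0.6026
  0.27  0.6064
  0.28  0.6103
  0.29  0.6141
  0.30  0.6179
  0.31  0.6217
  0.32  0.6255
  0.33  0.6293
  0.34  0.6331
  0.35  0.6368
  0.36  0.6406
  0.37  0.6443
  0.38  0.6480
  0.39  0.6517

0.6064

σ√T = 0.48·√0.75 = 0.4157
d₁ = [ln(269/270) + (0.038 + 0.48²/2)·0.75] / 0.4157 = [-0.0037 + 0.1149] / 0.4157 = 0.2675 ⇒ 0.27
N(d₁) = N(0.27) = 0.6064
Δ_call = N(d₁) = 0.6064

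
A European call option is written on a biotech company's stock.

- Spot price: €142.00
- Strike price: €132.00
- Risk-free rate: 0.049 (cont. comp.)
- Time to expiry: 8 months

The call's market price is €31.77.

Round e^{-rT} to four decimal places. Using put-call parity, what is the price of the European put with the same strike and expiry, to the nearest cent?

e^(−rT) = e^(−0.049·0.6667) = 0.9679
Put-call parity: C − P = S − K·e^(−rT) = 142 − 132·0.9679 = 142 − 127.7628 = 14.2372
P = C − (C − P) = 31.77 − (14.2372) = 17.5328

€17.53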